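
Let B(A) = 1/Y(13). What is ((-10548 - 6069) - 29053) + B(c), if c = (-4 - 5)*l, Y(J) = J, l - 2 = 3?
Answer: -593709/13 ≈ -45670.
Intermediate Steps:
l = 5 (l = 2 + 3 = 5)
c = -45 (c = (-4 - 5)*5 = -9*5 = -45)
B(A) = 1/13
((-10548 - 6069) - 29053) + B(c) = ((-10548 - 6069) - 29053) + 1/13 = (-16617 - 29053) + 1/13 = -45670 + 1/13 = -593709/13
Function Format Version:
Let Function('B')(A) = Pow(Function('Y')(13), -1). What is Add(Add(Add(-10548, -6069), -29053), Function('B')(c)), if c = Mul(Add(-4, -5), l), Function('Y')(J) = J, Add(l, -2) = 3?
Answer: Rational(-593709, 13) ≈ -45670.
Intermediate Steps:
l = 5 (l = Add(2, 3) = 5)
c = -45 (c = Mul(Add(-4, -5), 5) = Mul(-9, 5) = -45)
Function('B')(A) = Rational(1, 13) (Function('B')(A) = Pow(13, -1) = Rational(1, 13))
Add(Add(Add(-10548, -6069), -29053), Function('B')(c)) = Add(Add(Add(-10548, -6069), -29053), Rational(1, 13)) = Add(Add(-16617, -29053), Rational(1, 13)) = Add(-45670, Rational(1, 13)) = Rational(-593709, 13)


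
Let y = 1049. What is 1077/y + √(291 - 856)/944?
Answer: 1077/1049 + I*√565/944 ≈ 1.0267 + 0.02518*I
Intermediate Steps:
1077/y + √(291 - 856)/944 = 1077/1049 + √(291 - 856)/944 = 1077*(1/1049) + √(-565)*(1/944) = 1077/1049 + (I*√565)*(1/944) = 1077/1049 + I*√565/944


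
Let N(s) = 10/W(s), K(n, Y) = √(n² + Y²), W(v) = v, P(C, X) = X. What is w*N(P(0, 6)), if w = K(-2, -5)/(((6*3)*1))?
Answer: 5*√29/54 ≈ 0.49863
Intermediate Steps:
K(n, Y) = √(Y² + n²)
N(s) = 10/s
w = √29/18 (w = √((-5)² + (-2)²)/(((6*3)*1)) = √(25 + 4)/((18*1)) = √29/18 ≈ 0.29918)
w*N(P(0, 6)) = (√29/18)*(10/6) = (√29/18)*(10*(⅙)) = (√29/18)*(5/3) = 5*√29/54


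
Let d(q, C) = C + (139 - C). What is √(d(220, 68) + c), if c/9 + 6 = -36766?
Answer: I*√330809 ≈ 575.16*I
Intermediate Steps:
d(q, C) = 139
c = -330948 (c = -54 + 9*(-36766) = -54 - 330894 = -330948)
√(d(220, 68) + c) = √(139 - 330948) = √(-330809) = I*√330809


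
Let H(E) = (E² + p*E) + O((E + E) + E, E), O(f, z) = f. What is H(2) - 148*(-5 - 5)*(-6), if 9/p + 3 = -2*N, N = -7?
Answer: -97552/11 ≈ -8868.4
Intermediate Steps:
p = 9/11 (p = 9/(-3 - 2*(-7)) = 9/(-3 + 14) = 9/11 ≈ 0.81818)
H(E) = E² + 42*E/11 (H(E) = (E² + 9*E/11) + ((E + E) + E) = (E² + 9*E/11) + (2*E + E) = (E² + 9*E/11) + 3*E = E² + 42*E/11)
H(2) - 148*(-5 - 5)*(-6) = (1/11)*2*(42 + 11*2) - 148*(-5 - 5)*(-6) = (1/11)*2*(42 + 22) - (-1480)*(-6) = (1/11)*2*64 - 148*60 = 128/11 - 8880 = -97552/11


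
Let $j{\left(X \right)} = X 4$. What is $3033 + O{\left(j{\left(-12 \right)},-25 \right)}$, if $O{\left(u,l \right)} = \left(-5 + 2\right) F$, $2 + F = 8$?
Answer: $3015$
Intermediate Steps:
$F = 6$ ($F = -2 + 8 = 6$)
$j{\left(X \right)} = 4 X$
$O{\left(u,l \right)} = -18$ ($O{\left(u,l \right)} = \left(-5 + 2\right) 6 = \left(-3\right) 6 = -18$)
$3033 + O{\left(j{\left(-12 \right)},-25 \right)} = 3033 - 18 = 3015$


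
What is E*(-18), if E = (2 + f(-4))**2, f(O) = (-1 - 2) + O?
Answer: -450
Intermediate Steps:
f(O) = -3 + O
E = 25 (E = (2 + (-3 - 4))**2 = (2 - 7)**2 = (-5)**2 = 25)
E*(-18) = 25*(-18) = -450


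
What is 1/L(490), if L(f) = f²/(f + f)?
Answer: 1/245 ≈ 0.0040816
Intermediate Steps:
L(f) = f/2 (L(f) = f²/((2*f)) = (1/(2*f))*f² = f/2)
1/L(490) = 1/((½)*490) = 1/245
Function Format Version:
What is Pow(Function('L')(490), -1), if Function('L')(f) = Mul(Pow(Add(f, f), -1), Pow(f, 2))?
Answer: Rational(1, 245) ≈ 0.0040816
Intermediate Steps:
Function('L')(f) = Mul(Rational(1, 2), f) (Function('L')(f) = Mul(Pow(Mul(2, f), -1), Pow(f, 2)) = Mul(Mul(Rational(1, 2), Pow(f, -1)), Pow(f, 2)) = Mul(Rational(1, 2), f))
Pow(Function('L')(490), -1) = Pow(Mul(Rational(1, 2), 490), -1) = Pow(245, -1) = Rational(1, 245)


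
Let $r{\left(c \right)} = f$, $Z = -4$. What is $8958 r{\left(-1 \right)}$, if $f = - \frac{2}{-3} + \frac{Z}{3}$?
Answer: $-5972$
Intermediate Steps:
$f = - \frac{2}{3}$ ($f = - \frac{2}{-3} - \frac{4}{3} = \left(-2\right) \left(- \frac{1}{3}\right) - \frac{4}{3} = \frac{2}{3} - \frac{4}{3} = - \frac{2}{3} \approx -0.66667$)
$r{\left(c \right)} = - \frac{2}{3}$
$8958 r{\left(-1 \right)} = 8958 \left(- \frac{2}{3}\right) = -5972$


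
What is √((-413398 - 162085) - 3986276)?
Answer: I*√4561759 ≈ 2135.8*I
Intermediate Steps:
√((-413398 - 162085) - 3986276) = √(-575483 - 3986276) = √(-4561759) = I*√4561759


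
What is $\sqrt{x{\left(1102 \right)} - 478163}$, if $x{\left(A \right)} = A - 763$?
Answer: $8 i \sqrt{7466} \approx 691.25 i$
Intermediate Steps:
$x{\left(A \right)} = -763 + A$
$\sqrt{x{\left(1102 \right)} - 478163} = \sqrt{\left(-763 + 1102\right) - 478163} = \sqrt{339 - 478163} = \sqrt{-477824} = 8 i \sqrt{7466}$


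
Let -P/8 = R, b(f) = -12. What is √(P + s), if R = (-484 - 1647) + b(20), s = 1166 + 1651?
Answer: √19961 ≈ 141.28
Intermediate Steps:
s = 2817
R = -2143 (R = (-484 - 1647) - 12 = -2131 - 12 = -2143)
P = 17144 (P = -8*(-2143) = 17144)
√(P + s) = √(17144 + 2817) = √19961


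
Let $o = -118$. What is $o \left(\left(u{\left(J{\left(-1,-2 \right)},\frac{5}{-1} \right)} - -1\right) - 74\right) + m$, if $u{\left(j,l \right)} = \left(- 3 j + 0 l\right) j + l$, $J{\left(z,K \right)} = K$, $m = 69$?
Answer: $10689$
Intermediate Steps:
$u{\left(j,l \right)} = l - 3 j^{2}$ ($u{\left(j,l \right)} = \left(- 3 j + 0\right) j + l = - 3 j j + l = - 3 j^{2} + l = l - 3 j^{2}$)
$o \left(\left(u{\left(J{\left(-1,-2 \right)},\frac{5}{-1} \right)} - -1\right) - 74\right) + m = - 118 \left(\left(\left(\frac{5}{-1} - 3 \left(-2\right)^{2}\right) - -1\right) - 74\right) + 69 = - 118 \left(\left(\left(5 \left(-1\right) - 12\right) + 1\right) - 74\right) + 69 = - 118 \left(\left(\left(-5 - 12\right) + 1\right) - 74\right) + 69 = - 118 \left(\left(-17 + 1\right) - 74\right) + 69 = - 118 \left(-16 - 74\right) + 69 = \left(-118\right) \left(-90\right) + 69 = 10620 + 69 = 10689$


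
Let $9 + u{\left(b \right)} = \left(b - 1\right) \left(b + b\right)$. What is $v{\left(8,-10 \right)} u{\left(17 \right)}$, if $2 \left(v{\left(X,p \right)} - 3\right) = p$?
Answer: $-1070$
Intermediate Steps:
$v{\left(X,p \right)} = 3 + \frac{p}{2}$
$u{\left(b \right)} = -9 + 2 b \left(-1 + b\right)$ ($u{\left(b \right)} = -9 + \left(b - 1\right) \left(b + b\right) = -9 + \left(-1 + b\right) 2 b = -9 + 2 b \left(-1 + b\right)$)
$v{\left(8,-10 \right)} u{\left(17 \right)} = \left(3 + \frac{1}{2} \left(-10\right)\right) \left(-9 - 34 + 2 \cdot 17^{2}\right) = \left(3 - 5\right) \left(-9 - 34 + 2 \cdot 289\right) = - 2 \left(-9 - 34 + 578\right) = \left(-2\right) 535 = -1070$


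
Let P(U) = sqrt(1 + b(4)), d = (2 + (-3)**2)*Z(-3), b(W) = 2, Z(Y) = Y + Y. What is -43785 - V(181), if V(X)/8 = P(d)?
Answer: -43785 - 8*sqrt(3) ≈ -43799.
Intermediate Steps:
Z(Y) = 2*Y
d = -66 (d = (2 + (-3)**2)*(2*(-3)) = (2 + 9)*(-6) = 11*(-6) = -66)
P(U) = sqrt(3) (P(U) = sqrt(1 + 2) = sqrt(3))
V(X) = 8*sqrt(3)
-43785 - V(181) = -43785 - 8*sqrt(3)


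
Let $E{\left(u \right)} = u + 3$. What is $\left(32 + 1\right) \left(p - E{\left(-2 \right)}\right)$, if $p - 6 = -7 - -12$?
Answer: $330$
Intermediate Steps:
$E{\left(u \right)} = 3 + u$
$p = 11$ ($p = 6 - -5 = 6 + \left(-7 + 12\right) = 6 + 5 = 11$)
$\left(32 + 1\right) \left(p - E{\left(-2 \right)}\right) = \left(32 + 1\right) \left(11 - \left(3 - 2\right)\right) = 33 \left(11 - 1\right) = 33 \cdot 10 = 330$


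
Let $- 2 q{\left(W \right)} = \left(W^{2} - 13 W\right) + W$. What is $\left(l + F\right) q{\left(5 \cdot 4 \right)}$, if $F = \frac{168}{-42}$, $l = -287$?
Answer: $23280$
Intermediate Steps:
$q{\left(W \right)} = 6 W - \frac{W^{2}}{2}$ ($q{\left(W \right)} = - \frac{\left(W^{2} - 13 W\right) + W}{2} = - \frac{W^{2} - 12 W}{2} = 6 W - \frac{W^{2}}{2}$)
$F = -4$ ($F = 168 \left(- \frac{1}{42}\right) = -4$)
$\left(l + F\right) q{\left(5 \cdot 4 \right)} = \left(-287 - 4\right) \frac{5 \cdot 4 \left(12 - 5 \cdot 4\right)}{2} = - 291 \cdot \frac{1}{2} \cdot 20 \left(12 - 20\right) = - 291 \cdot \frac{1}{2} \cdot 20 \left(-8\right) = \left(-291\right) \left(-80\right) = 23280$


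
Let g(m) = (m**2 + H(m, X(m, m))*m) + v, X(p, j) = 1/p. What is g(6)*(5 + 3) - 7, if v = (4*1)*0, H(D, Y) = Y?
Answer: 289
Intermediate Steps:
X(p, j) = 1/p
v = 0 (v = 4*0 = 0)
g(m) = 1 + m**2 (g(m) = (m**2 + m/m) + 0 = (m**2 + 1) + 0 = (1 + m**2) + 0 = 1 + m**2)
g(6)*(5 + 3) - 7 = (1 + 6**2)*(5 + 3) - 7 = (1 + 36)*8 - 7 = 37*8 - 7 = 296 - 7 = 289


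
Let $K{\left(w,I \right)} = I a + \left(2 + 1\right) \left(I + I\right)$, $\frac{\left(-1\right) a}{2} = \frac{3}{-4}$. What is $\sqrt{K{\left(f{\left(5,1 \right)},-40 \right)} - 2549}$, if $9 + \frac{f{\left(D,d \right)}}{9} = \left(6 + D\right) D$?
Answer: $i \sqrt{2849} \approx 53.376 i$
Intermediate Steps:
$a = \frac{3}{2}$ ($a = - 2 \frac{3}{-4} = - 2 \cdot 3 \left(- \frac{1}{4}\right) = \left(-2\right) \left(- \frac{3}{4}\right) = \frac{3}{2} \approx 1.5$)
$f{\left(D,d \right)} = -81 + 9 D \left(6 + D\right)$ ($f{\left(D,d \right)} = -81 + 9 \left(6 + D\right) D = -81 + 9 D \left(6 + D\right)$)
$K{\left(w,I \right)} = \frac{15 I}{2}$ ($K{\left(w,I \right)} = I \frac{3}{2} + \left(2 + 1\right) \left(I + I\right) = \frac{3 I}{2} + 3 \cdot 2 I = \frac{3 I}{2} + 6 I = \frac{15 I}{2}$)
$\sqrt{K{\left(f{\left(5,1 \right)},-40 \right)} - 2549} = \sqrt{\frac{15}{2} \left(-40\right) - 2549} = \sqrt{-300 - 2549} = \sqrt{-2849} = i \sqrt{2849}$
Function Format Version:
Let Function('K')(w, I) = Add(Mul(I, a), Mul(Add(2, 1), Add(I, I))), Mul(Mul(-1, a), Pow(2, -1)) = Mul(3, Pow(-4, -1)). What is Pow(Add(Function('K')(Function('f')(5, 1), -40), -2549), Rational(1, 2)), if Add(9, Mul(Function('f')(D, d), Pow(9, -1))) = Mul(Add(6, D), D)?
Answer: Mul(I, Pow(2849, Rational(1, 2))) ≈ Mul(53.376, I)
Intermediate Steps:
a = Rational(3, 2) (a = Mul(-2, Mul(3, Pow(-4, -1))) = Mul(-2, Mul(3, Rational(-1, 4))) = Mul(-2, Rational(-3, 4)) = Rational(3, 2) ≈ 1.5000)
Function('f')(D, d) = Add(-81, Mul(9, D, Add(6, D))) (Function('f')(D, d) = Add(-81, Mul(9, Mul(Add(6, D), D))) = Add(-81, Mul(9, Mul(D, Add(6, D)))) = Add(-81, Mul(9, D, Add(6, D))))
Function('K')(w, I) = Mul(Rational(15, 2), I) (Function('K')(w, I) = Add(Mul(I, Rational(3, 2)), Mul(Add(2, 1), Add(I, I))) = Add(Mul(Rational(3, 2), I), Mul(3, Mul(2, I))) = Add(Mul(Rational(3, 2), I), Mul(6, I)) = Mul(Rational(15, 2), I))
Pow(Add(Function('K')(Function('f')(5, 1), -40), -2549), Rational(1, 2)) = Pow(Add(Mul(Rational(15, 2), -40), -2549), Rational(1, 2)) = Pow(Add(-300, -2549), Rational(1, 2)) = Pow(-2849, Rational(1, 2)) = Mul(I, Pow(2849, Rational(1, 2)))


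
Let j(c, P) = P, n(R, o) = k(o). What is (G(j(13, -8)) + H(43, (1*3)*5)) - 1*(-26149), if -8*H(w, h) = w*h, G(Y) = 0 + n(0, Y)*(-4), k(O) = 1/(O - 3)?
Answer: 2294049/88 ≈ 26069.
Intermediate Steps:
k(O) = 1/(-3 + O)
n(R, o) = 1/(-3 + o)
G(Y) = -4/(-3 + Y) (G(Y) = 0 - 4/(-3 + Y) = -4/(-3 + Y))
H(w, h) = -h*w/8 (H(w, h) = -w*h/8 = -h*w/8)
(G(j(13, -8)) + H(43, (1*3)*5)) - 1*(-26149) = (-4/(-3 - 8) - ⅛*(1*3)*5*43) - 1*(-26149) = (-4/(-11) - ⅛*3*5*43) + 26149 = (-4*(-1/11) - ⅛*15*43) + 26149 = (4/11 - 645/8) + 26149 = -7063/88 + 26149 = 2294049/88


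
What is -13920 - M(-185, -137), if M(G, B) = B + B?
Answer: -13646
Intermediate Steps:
M(G, B) = 2*B
-13920 - M(-185, -137) = -13920 - 2*(-137) = -13920 - 1*(-274) = -13920 + 274 = -13646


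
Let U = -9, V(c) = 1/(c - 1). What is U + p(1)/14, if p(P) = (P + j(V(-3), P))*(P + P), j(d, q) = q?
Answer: -61/7 ≈ -8.7143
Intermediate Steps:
V(c) = 1/(-1 + c)
p(P) = 4*P² (p(P) = (P + P)*(P + P) = (2*P)*(2*P) = 4*P²)
U + p(1)/14 = -9 + (4*1²)/14 = -9 + (4*1)*(1/14) = -9 + 4*(1/14) = -9 + 2/7 = -61/7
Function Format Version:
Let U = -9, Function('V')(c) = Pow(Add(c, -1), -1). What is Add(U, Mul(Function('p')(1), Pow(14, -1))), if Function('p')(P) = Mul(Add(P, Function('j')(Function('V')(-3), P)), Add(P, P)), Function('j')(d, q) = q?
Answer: Rational(-61, 7) ≈ -8.7143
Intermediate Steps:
Function('V')(c) = Pow(Add(-1, c), -1)
Function('p')(P) = Mul(4, Pow(P, 2)) (Function('p')(P) = Mul(Add(P, P), Add(P, P)) = Mul(Mul(2, P), Mul(2, P)) = Mul(4, Pow(P, 2)))
Add(U, Mul(Function('p')(1), Pow(14, -1))) = Add(-9, Mul(Mul(4, Pow(1, 2)), Pow(14, -1))) = Add(-9, Mul(Mul(4, 1), Rational(1, 14))) = Add(-9, Mul(4, Rational(1, 14))) = Add(-9, Rational(2, 7)) = Rational(-61, 7)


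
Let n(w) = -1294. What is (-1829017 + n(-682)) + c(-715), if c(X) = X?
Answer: -1831026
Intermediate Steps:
(-1829017 + n(-682)) + c(-715) = (-1829017 - 1294) - 715 = -1830311 - 715 = -1831026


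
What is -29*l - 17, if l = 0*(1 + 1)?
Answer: -17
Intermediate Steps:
l = 0 (l = 0*2 = 0)
-29*l - 17 = -29*0 - 17 = 0 - 17 = -17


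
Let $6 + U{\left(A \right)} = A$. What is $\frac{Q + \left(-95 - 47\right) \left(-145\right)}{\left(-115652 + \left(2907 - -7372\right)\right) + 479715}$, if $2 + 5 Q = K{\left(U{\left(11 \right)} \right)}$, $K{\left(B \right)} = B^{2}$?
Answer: $\frac{102973}{1871710} \approx 0.055015$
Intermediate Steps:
$U{\left(A \right)} = -6 + A$
$Q = \frac{23}{5}$ ($Q = - \frac{2}{5} + \frac{\left(-6 + 11\right)^{2}}{5} = - \frac{2}{5} + \frac{5^{2}}{5} = - \frac{2}{5} + \frac{1}{5} \cdot 25 = - \frac{2}{5} + 5 = \frac{23}{5} \approx 4.6$)
$\frac{Q + \left(-95 - 47\right) \left(-145\right)}{\left(-115652 + \left(2907 - -7372\right)\right) + 479715} = \frac{\frac{23}{5} + \left(-95 - 47\right) \left(-145\right)}{\left(-115652 + \left(2907 - -7372\right)\right) + 479715} = \frac{\frac{23}{5} - -20590}{\left(-115652 + \left(2907 + 7372\right)\right) + 479715} = \frac{\frac{23}{5} + 20590}{\left(-115652 + 10279\right) + 479715} = \frac{102973}{5 \left(-105373 + 479715\right)} = \frac{102973}{5 \cdot 374342} = \frac{102973}{5} \cdot \frac{1}{374342} = \frac{102973}{1871710}$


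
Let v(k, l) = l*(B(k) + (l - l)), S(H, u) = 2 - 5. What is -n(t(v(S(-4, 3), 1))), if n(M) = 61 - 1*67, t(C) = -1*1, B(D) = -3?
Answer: 6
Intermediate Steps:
S(H, u) = -3
v(k, l) = -3*l (v(k, l) = l*(-3 + (l - l)) = l*(-3 + 0) = l*(-3) = -3*l)
t(C) = -1
n(M) = -6 (n(M) = 61 - 67 = -6)
-n(t(v(S(-4, 3), 1))) = -1*(-6) = 6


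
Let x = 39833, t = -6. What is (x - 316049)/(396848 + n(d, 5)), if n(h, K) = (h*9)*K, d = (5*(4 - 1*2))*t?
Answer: -69054/98537 ≈ -0.70079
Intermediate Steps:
d = -60 (d = (5*(4 - 1*2))*(-6) = (5*(4 - 2))*(-6) = (5*2)*(-6) = 10*(-6) = -60)
n(h, K) = 9*K*h (n(h, K) = (9*h)*K = 9*K*h)
(x - 316049)/(396848 + n(d, 5)) = (39833 - 316049)/(396848 + 9*5*(-60)) = -276216/(396848 - 2700) = -276216/394148 = -276216*1/394148 = -69054/98537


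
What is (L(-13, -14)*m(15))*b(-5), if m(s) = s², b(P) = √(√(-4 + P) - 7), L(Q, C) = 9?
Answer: 2025*√(-7 + 3*I) ≈ 1123.6 + 5474.2*I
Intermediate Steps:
b(P) = √(-7 + √(-4 + P))
(L(-13, -14)*m(15))*b(-5) = (9*15²)*√(-7 + √(-4 - 5)) = (9*225)*√(-7 + √(-9)) = 2025*√(-7 + 3*I)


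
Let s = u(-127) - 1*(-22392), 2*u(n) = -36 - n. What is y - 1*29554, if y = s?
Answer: -14233/2 ≈ -7116.5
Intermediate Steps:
u(n) = -18 - n/2 (u(n) = (-36 - n)/2 = -18 - n/2)
s = 44875/2 (s = (-18 - ½*(-127)) - 1*(-22392) = (-18 + 127/2) + 22392 = 91/2 + 22392 = 44875/2 ≈ 22438.)
y = 44875/2 ≈ 22438.
y - 1*29554 = 44875/2 - 1*29554 = 44875/2 - 29554 = -14233/2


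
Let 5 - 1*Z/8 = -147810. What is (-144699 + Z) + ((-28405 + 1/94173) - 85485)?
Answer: 87009354064/94173 ≈ 9.2393e+5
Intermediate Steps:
Z = 1182520 (Z = 40 - 8*(-147810) = 40 + 1182480 = 1182520)
(-144699 + Z) + ((-28405 + 1/94173) - 85485) = (-144699 + 1182520) + ((-28405 + 1/94173) - 85485) = 1037821 + ((-28405 + 1/94173) - 85485) = 1037821 + (-2674984064/94173 - 85485) = 1037821 - 10725362969/94173 = 87009354064/94173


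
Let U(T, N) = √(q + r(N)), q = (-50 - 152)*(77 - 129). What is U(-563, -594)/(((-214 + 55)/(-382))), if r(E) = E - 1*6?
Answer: 1528*√619/159 ≈ 239.10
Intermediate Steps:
r(E) = -6 + E (r(E) = E - 6 = -6 + E)
q = 10504 (q = -202*(-52) = 10504)
U(T, N) = √(10498 + N) (U(T, N) = √(10504 + (-6 + N)) = √(10498 + N))
U(-563, -594)/(((-214 + 55)/(-382))) = √(10498 - 594)/(((-214 + 55)/(-382))) = √9904/((-159*(-1/382))) = (4*√619)/(159/382) = (4*√619)*(382/159) = 1528*√619/159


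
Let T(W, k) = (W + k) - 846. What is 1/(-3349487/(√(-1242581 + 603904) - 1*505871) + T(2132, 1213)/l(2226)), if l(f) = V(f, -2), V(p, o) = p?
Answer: 856398912517924/6631838986254863 - 18817417966*I*√638677/86213906821313219 ≈ 0.12913 - 0.00017443*I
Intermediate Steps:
l(f) = f
T(W, k) = -846 + W + k
1/(-3349487/(√(-1242581 + 603904) - 1*505871) + T(2132, 1213)/l(2226)) = 1/(-3349487/(√(-1242581 + 603904) - 1*505871) + (-846 + 2132 + 1213)/2226) = 1/(-3349487/(√(-638677) - 505871) + 2499*(1/2226)) = 1/(-3349487/(I*√638677 - 505871) + 119/106) = 1/(-3349487/(-505871 + I*√638677) + 119/106) = 1/(119/106 - 3349487/(-505871 + I*√638677))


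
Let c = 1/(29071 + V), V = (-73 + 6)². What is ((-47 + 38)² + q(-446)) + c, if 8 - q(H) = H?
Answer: 17954601/33560 ≈ 535.00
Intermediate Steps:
V = 4489 (V = (-67)² = 4489)
q(H) = 8 - H
c = 1/33560 (c = 1/(29071 + 4489) = 1/33560 ≈ 2.9797e-5)
((-47 + 38)² + q(-446)) + c = ((-47 + 38)² + (8 - 1*(-446))) + 1/33560 = ((-9)² + (8 + 446)) + 1/33560 = (81 + 454) + 1/33560 = 535 + 1/33560 = 17954601/33560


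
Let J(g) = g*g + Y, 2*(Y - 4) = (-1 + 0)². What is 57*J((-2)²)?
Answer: 2337/2 ≈ 1168.5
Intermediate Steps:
Y = 9/2 (Y = 4 + (-1 + 0)²/2 = 4 + (½)*(-1)² = 4 + (½)*1 = 4 + ½ = 9/2 ≈ 4.5000)
J(g) = 9/2 + g² (J(g) = g*g + 9/2 = g² + 9/2 = 9/2 + g²)
57*J((-2)²) = 57*(9/2 + ((-2)²)²) = 57*(9/2 + 4²) = 57*(9/2 + 16) = 57*(41/2) = 2337/2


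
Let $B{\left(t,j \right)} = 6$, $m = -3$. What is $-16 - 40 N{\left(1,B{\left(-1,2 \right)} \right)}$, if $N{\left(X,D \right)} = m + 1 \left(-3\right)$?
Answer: $224$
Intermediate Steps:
$N{\left(X,D \right)} = -6$ ($N{\left(X,D \right)} = -3 + 1 \left(-3\right) = -3 - 3 = -6$)
$-16 - 40 N{\left(1,B{\left(-1,2 \right)} \right)} = -16 - -240 = -16 + 240 = 224$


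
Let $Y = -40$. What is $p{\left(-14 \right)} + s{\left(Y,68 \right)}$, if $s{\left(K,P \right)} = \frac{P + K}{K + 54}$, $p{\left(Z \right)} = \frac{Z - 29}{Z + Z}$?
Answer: $\frac{99}{28} \approx 3.5357$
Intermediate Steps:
$p{\left(Z \right)} = \frac{-29 + Z}{2 Z}$
$s{\left(K,P \right)} = \frac{K + P}{54 + K}$
$p{\left(-14 \right)} + s{\left(Y,68 \right)} = \frac{-29 - 14}{2 \left(-14\right)} + \frac{-40 + 68}{54 - 40} = \frac{1}{2} \left(- \frac{1}{14}\right) \left(-43\right) + \frac{1}{14} \cdot 28 = \frac{43}{28} + \frac{1}{14} \cdot 28 = \frac{43}{28} + 2 = \frac{99}{28}$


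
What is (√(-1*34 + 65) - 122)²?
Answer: (122 - √31)² ≈ 13556.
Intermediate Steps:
(√(-1*34 + 65) - 122)² = (√(-34 + 65) - 122)² = (√31 - 122)² = (-122 + √31)²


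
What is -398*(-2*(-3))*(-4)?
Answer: 9552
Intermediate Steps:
-398*(-2*(-3))*(-4) = -2388*(-4) = -398*(-24) = 9552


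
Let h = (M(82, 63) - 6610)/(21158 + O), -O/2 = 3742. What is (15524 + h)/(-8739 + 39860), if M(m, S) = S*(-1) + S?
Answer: 106134283/212774277 ≈ 0.49881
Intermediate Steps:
O = -7484 (O = -2*3742 = -7484)
M(m, S) = 0 (M(m, S) = -S + S = 0)
h = -3305/6837 (h = (0 - 6610)/(21158 - 7484) = -6610/13674 = -6610*1/13674 = -3305/6837 ≈ -0.48340)
(15524 + h)/(-8739 + 39860) = (15524 - 3305/6837)/(-8739 + 39860) = (106134283/6837)/31121 = (106134283/6837)*(1/31121) = 106134283/212774277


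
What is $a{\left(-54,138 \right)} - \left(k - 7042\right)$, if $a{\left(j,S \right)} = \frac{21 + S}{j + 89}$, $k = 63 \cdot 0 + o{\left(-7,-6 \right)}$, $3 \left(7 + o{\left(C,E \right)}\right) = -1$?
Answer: $\frac{740657}{105} \approx 7053.9$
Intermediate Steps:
$o{\left(C,E \right)} = - \frac{22}{3}$ ($o{\left(C,E \right)} = -7 + \frac{1}{3} \left(-1\right) = -7 - \frac{1}{3} = - \frac{22}{3}$)
$k = - \frac{22}{3}$ ($k = 63 \cdot 0 - \frac{22}{3} = 0 - \frac{22}{3} = - \frac{22}{3} \approx -7.3333$)
$a{\left(j,S \right)} = \frac{21 + S}{89 + j}$
$a{\left(-54,138 \right)} - \left(k - 7042\right) = \frac{21 + 138}{89 - 54} - \left(- \frac{22}{3} - 7042\right) = \frac{1}{35} \cdot 159 - - \frac{21148}{3} = \frac{1}{35} \cdot 159 + \frac{21148}{3} = \frac{159}{35} + \frac{21148}{3} = \frac{740657}{105}$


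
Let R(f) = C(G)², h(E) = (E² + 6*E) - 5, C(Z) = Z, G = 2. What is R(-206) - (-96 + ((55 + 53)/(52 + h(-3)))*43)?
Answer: -422/19 ≈ -22.211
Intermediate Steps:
h(E) = -5 + E² + 6*E
R(f) = 4 (R(f) = 2² = 4)
R(-206) - (-96 + ((55 + 53)/(52 + h(-3)))*43) = 4 - (-96 + ((55 + 53)/(52 + (-5 + (-3)² + 6*(-3))))*43) = 4 - (-96 + (108/(52 + (-5 + 9 - 18)))*43) = 4 - (-96 + (108/(52 - 14))*43) = 4 - (-96 + (108/38)*43) = 4 - (-96 + (108*(1/38))*43) = 4 - (-96 + (54/19)*43) = 4 - (-96 + 2322/19) = 4 - 1*498/19 = 4 - 498/19 = -422/19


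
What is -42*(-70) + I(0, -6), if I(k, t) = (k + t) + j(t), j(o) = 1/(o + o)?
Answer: 35207/12 ≈ 2933.9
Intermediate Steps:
j(o) = 1/(2*o)
I(k, t) = k + t + 1/(2*t) (I(k, t) = (k + t) + 1/(2*t) = k + t + 1/(2*t))
-42*(-70) + I(0, -6) = -42*(-70) + (0 - 6 + (½)/(-6)) = 2940 + (0 - 6 + (½)*(-⅙)) = 2940 + (0 - 6 - 1/12) = 2940 - 73/12 = 35207/12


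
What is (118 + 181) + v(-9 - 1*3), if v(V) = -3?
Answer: 296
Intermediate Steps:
(118 + 181) + v(-9 - 1*3) = (118 + 181) - 3 = 299 - 3 = 296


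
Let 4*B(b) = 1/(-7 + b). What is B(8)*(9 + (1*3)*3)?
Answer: 9/2 ≈ 4.5000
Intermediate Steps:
B(b) = 1/(4*(-7 + b))
B(8)*(9 + (1*3)*3) = (1/(4*(-7 + 8)))*(9 + (1*3)*3) = ((¼)/1)*(9 + 3*3) = ((¼)*1)*(9 + 9) = (¼)*18 = 9/2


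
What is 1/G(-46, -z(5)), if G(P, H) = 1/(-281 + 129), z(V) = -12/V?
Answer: -152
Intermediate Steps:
G(P, H) = -1/152 (G(P, H) = 1/(-152) = -1/152)
1/G(-46, -z(5)) = 1/(-1/152) = -152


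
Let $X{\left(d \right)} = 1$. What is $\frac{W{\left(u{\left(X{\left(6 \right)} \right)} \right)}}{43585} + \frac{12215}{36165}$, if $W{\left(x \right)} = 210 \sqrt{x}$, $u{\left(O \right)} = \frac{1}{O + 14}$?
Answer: $\frac{2443}{7233} + \frac{14 \sqrt{15}}{43585} \approx 0.339$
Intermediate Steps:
$u{\left(O \right)} = \frac{1}{14 + O}$
$\frac{W{\left(u{\left(X{\left(6 \right)} \right)} \right)}}{43585} + \frac{12215}{36165} = \frac{210 \sqrt{\frac{1}{14 + 1}}}{43585} + \frac{12215}{36165} = 210 \sqrt{\frac{1}{15}} \cdot \frac{1}{43585} + 12215 \cdot \frac{1}{36165} = \frac{210}{\sqrt{15}} \cdot \frac{1}{43585} + \frac{2443}{7233} = 210 \frac{\sqrt{15}}{15} \cdot \frac{1}{43585} + \frac{2443}{7233} = 14 \sqrt{15} \cdot \frac{1}{43585} + \frac{2443}{7233} = \frac{14 \sqrt{15}}{43585} + \frac{2443}{7233} = \frac{2443}{7233} + \frac{14 \sqrt{15}}{43585}$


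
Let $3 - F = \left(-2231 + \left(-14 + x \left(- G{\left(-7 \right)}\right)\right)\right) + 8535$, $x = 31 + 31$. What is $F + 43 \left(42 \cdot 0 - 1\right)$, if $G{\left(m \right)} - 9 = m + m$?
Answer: $-6640$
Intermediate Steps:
$x = 62$
$G{\left(m \right)} = 9 + 2 m$ ($G{\left(m \right)} = 9 + \left(m + m\right) = 9 + 2 m$)
$F = -6597$ ($F = 3 - \left(\left(-2231 - \left(14 - 62 \left(- (9 + 2 \left(-7\right))\right)\right)\right) + 8535\right) = 3 - \left(\left(-2231 - \left(14 - 62 \left(- (9 - 14)\right)\right)\right) + 8535\right) = 3 - \left(\left(-2231 - \left(14 - 62 \left(\left(-1\right) \left(-5\right)\right)\right)\right) + 8535\right) = 3 - \left(\left(-2231 + \left(-14 + 62 \cdot 5\right)\right) + 8535\right) = 3 - \left(\left(-2231 + \left(-14 + 310\right)\right) + 8535\right) = 3 - \left(\left(-2231 + 296\right) + 8535\right) = 3 - \left(-1935 + 8535\right) = 3 - 6600 = -6597$)
$F + 43 \left(42 \cdot 0 - 1\right) = -6597 + 43 \left(42 \cdot 0 - 1\right) = -6597 + 43 \left(0 - 1\right) = -6597 + 43 \left(-1\right) = -6597 - 43 = -6640$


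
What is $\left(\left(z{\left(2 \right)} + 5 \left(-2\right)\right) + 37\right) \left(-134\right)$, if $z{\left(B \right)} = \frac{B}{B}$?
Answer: $-3752$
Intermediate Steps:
$z{\left(B \right)} = 1$
$\left(\left(z{\left(2 \right)} + 5 \left(-2\right)\right) + 37\right) \left(-134\right) = \left(\left(1 + 5 \left(-2\right)\right) + 37\right) \left(-134\right) = \left(\left(1 - 10\right) + 37\right) \left(-134\right) = \left(-9 + 37\right) \left(-134\right) = 28 \left(-134\right) = -3752$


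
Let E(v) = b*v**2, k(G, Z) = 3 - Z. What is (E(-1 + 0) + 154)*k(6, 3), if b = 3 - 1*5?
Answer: 0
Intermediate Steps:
b = -2 (b = 3 - 5 = -2)
E(v) = -2*v**2
(E(-1 + 0) + 154)*k(6, 3) = (-2*(-1 + 0)**2 + 154)*(3 - 1*3) = (-2*(-1)**2 + 154)*(3 - 3) = (-2*1 + 154)*0 = (-2 + 154)*0 = 152*0 = 0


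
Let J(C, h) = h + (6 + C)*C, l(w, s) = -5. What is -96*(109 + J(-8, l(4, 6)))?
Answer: -11520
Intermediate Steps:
J(C, h) = h + C*(6 + C)
-96*(109 + J(-8, l(4, 6))) = -96*(109 + (-5 + (-8)**2 + 6*(-8))) = -96*(109 + (-5 + 64 - 48)) = -96*(109 + 11) = -96*120 = -11520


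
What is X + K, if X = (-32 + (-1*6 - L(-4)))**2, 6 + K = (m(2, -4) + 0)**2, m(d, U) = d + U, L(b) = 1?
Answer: 1519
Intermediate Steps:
m(d, U) = U + d
K = -2 (K = -6 + ((-4 + 2) + 0)**2 = -6 + (-2 + 0)**2 = -6 + (-2)**2 = -6 + 4 = -2)
X = 1521 (X = (-32 + (-1*6 - 1*1))**2 = (-32 + (-6 - 1))**2 = (-32 - 7)**2 = (-39)**2 = 1521)
X + K = 1521 - 2 = 1519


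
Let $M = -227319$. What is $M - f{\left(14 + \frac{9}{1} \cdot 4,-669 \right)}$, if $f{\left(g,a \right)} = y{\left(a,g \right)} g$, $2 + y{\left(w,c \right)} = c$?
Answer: $-229719$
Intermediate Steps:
$y{\left(w,c \right)} = -2 + c$
$f{\left(g,a \right)} = g \left(-2 + g\right)$ ($f{\left(g,a \right)} = \left(-2 + g\right) g = g \left(-2 + g\right)$)
$M - f{\left(14 + \frac{9}{1} \cdot 4,-669 \right)} = -227319 - \left(14 + \frac{9}{1} \cdot 4\right) \left(-2 + \left(14 + \frac{9}{1} \cdot 4\right)\right) = -227319 - \left(14 + 9 \cdot 1 \cdot 4\right) \left(-2 + \left(14 + 9 \cdot 1 \cdot 4\right)\right) = -227319 - \left(14 + 9 \cdot 4\right) \left(-2 + \left(14 + 9 \cdot 4\right)\right) = -227319 - \left(14 + 36\right) \left(-2 + \left(14 + 36\right)\right) = -227319 - 50 \left(-2 + 50\right) = -227319 - 50 \cdot 48 = -227319 - 2400 = -229719$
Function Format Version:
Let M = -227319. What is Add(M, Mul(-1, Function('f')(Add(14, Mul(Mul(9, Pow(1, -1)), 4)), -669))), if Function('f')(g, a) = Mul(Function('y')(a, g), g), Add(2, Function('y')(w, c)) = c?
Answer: -229719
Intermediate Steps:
Function('y')(w, c) = Add(-2, c)
Function('f')(g, a) = Mul(g, Add(-2, g)) (Function('f')(g, a) = Mul(Add(-2, g), g) = Mul(g, Add(-2, g)))
Add(M, Mul(-1, Function('f')(Add(14, Mul(Mul(9, Pow(1, -1)), 4)), -669))) = Add(-227319, Mul(-1, Mul(Add(14, Mul(Mul(9, Pow(1, -1)), 4)), Add(-2, Add(14, Mul(Mul(9, Pow(1, -1)), 4)))))) = Add(-227319, Mul(-1, Mul(Add(14, Mul(Mul(9, 1), 4)), Add(-2, Add(14, Mul(Mul(9, 1), 4)))))) = Add(-227319, Mul(-1, Mul(Add(14, Mul(9, 4)), Add(-2, Add(14, Mul(9, 4)))))) = Add(-227319, Mul(-1, Mul(Add(14, 36), Add(-2, Add(14, 36))))) = Add(-227319, Mul(-1, Mul(50, Add(-2, 50)))) = Add(-227319, Mul(-1, Mul(50, 48))) = Add(-227319, Mul(-1, 2400)) = Add(-227319, -2400) = -229719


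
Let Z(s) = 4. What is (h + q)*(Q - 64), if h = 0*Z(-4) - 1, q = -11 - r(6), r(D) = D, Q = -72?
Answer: 2448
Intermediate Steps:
q = -17 (q = -11 - 1*6 = -11 - 6 = -17)
h = -1 (h = 0*4 - 1 = 0 - 1 = -1)
(h + q)*(Q - 64) = (-1 - 17)*(-72 - 64) = -18*(-136) = 2448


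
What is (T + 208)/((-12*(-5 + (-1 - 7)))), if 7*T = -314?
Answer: 571/546 ≈ 1.0458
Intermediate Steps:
T = -314/7 (T = (⅐)*(-314) = -314/7 ≈ -44.857)
(T + 208)/((-12*(-5 + (-1 - 7)))) = (-314/7 + 208)/((-12*(-5 + (-1 - 7)))) = 1142/(7*((-12*(-5 - 8)))) = 1142/(7*((-12*(-13)))) = (1142/7)/156 = (1142/7)*(1/156) = 571/546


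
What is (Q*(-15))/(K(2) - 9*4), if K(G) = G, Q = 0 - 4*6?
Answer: -180/17 ≈ -10.588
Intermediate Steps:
Q = -24 (Q = 0 - 24 = -24)
(Q*(-15))/(K(2) - 9*4) = (-24*(-15))/(2 - 9*4) = 360/(2 - 36) = 360/(-34) = 360*(-1/34) = -180/17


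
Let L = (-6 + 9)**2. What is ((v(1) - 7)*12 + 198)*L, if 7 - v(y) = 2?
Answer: 1566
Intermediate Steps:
v(y) = 5 (v(y) = 7 - 1*2 = 7 - 2 = 5)
L = 9 (L = 3**2 = 9)
((v(1) - 7)*12 + 198)*L = ((5 - 7)*12 + 198)*9 = (-2*12 + 198)*9 = (-24 + 198)*9 = 174*9 = 1566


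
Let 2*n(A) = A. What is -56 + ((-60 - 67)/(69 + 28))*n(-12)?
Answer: -4670/97 ≈ -48.144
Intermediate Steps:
n(A) = A/2
-56 + ((-60 - 67)/(69 + 28))*n(-12) = -56 + ((-60 - 67)/(69 + 28))*((½)*(-12)) = -56 - 127/97*(-6) = -56 + 762/97 = -4670/97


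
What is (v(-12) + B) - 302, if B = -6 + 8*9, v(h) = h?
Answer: -248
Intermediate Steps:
B = 66 (B = -6 + 72 = 66)
(v(-12) + B) - 302 = (-12 + 66) - 302 = 54 - 302 = -248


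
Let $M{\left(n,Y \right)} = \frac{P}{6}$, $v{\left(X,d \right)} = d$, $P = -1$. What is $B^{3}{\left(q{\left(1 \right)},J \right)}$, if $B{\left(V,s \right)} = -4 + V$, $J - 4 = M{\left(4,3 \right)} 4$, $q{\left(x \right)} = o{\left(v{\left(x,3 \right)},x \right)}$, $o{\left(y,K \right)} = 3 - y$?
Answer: $-64$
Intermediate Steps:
$M{\left(n,Y \right)} = - \frac{1}{6}$
$q{\left(x \right)} = 0$ ($q{\left(x \right)} = 3 - 3 = 0$)
$J = \frac{10}{3}$ ($J = 4 - \frac{2}{3} = \frac{10}{3} \approx 3.3333$)
$B^{3}{\left(q{\left(1 \right)},J \right)} = \left(-4 + 0\right)^{3} = \left(-4\right)^{3} = -64$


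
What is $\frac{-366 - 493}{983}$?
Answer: $- \frac{859}{983} \approx -0.87386$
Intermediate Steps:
$\frac{-366 - 493}{983} = \left(-859\right) \frac{1}{983} = - \frac{859}{983}$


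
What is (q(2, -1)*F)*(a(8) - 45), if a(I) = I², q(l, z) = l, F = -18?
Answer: -684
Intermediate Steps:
(q(2, -1)*F)*(a(8) - 45) = (2*(-18))*(8² - 45) = -36*(64 - 45) = -36*19 = -684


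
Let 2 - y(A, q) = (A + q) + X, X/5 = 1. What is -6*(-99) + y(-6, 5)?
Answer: 592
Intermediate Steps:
X = 5 (X = 5*1 = 5)
y(A, q) = -3 - A - q (y(A, q) = 2 - ((A + q) + 5) = 2 - (5 + A + q) = 2 + (-5 - A - q) = -3 - A - q)
-6*(-99) + y(-6, 5) = -6*(-99) + (-3 - 1*(-6) - 1*5) = 594 + (-3 + 6 - 5) = 594 - 2 = 592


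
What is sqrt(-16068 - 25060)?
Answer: 2*I*sqrt(10282) ≈ 202.8*I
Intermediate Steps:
sqrt(-16068 - 25060) = sqrt(-41128) = 2*I*sqrt(10282)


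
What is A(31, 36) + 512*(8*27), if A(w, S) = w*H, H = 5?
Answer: 110747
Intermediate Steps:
A(w, S) = 5*w (A(w, S) = w*5 = 5*w)
A(31, 36) + 512*(8*27) = 5*31 + 512*(8*27) = 155 + 512*216 = 155 + 110592 = 110747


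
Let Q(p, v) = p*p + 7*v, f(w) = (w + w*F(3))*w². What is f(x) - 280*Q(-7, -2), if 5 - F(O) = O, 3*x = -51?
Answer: -24539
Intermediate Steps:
x = -17 (x = (⅓)*(-51) = -17)
F(O) = 5 - O
f(w) = 3*w³ (f(w) = (w + w*(5 - 1*3))*w² = (w + w*(5 - 3))*w² = (w + w*2)*w² = (w + 2*w)*w² = (3*w)*w² = 3*w³)
Q(p, v) = p² + 7*v
f(x) - 280*Q(-7, -2) = 3*(-17)³ - 280*((-7)² + 7*(-2)) = 3*(-4913) - 280*(49 - 14) = -14739 - 280*35 = -14739 - 9800 = -24539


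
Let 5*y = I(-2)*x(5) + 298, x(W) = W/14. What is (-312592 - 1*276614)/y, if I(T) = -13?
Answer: -13748140/1369 ≈ -10042.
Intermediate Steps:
x(W) = W/14 (x(W) = W*(1/14) = W/14)
y = 4107/70 (y = (-13*5/14 + 298)/5 = (-65/14 + 298)/5 = (⅕)*(4107/14) = 4107/70 ≈ 58.671)
(-312592 - 1*276614)/y = (-312592 - 1*276614)/(4107/70) = (-312592 - 276614)*(70/4107) = -589206*70/4107 = -13748140/1369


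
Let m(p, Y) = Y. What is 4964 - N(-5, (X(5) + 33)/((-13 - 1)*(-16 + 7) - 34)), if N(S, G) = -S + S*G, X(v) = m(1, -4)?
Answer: 456373/92 ≈ 4960.6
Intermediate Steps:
X(v) = -4
N(S, G) = -S + G*S
4964 - N(-5, (X(5) + 33)/((-13 - 1)*(-16 + 7) - 34)) = 4964 - (-5)*(-1 + (-4 + 33)/((-13 - 1)*(-16 + 7) - 34)) = 4964 - (-5)*(-1 + 29/(-14*(-9) - 34)) = 4964 - (-5)*(-1 + 29/(126 - 34)) = 4964 - (-5)*(-1 + 29/92) = 4964 - (-5)*(-63)/92 = 4964 - 1*315/92 = 4964 - 315/92 = 456373/92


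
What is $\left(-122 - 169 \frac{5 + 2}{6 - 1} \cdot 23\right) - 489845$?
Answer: $- \frac{2477044}{5} \approx -4.9541 \cdot 10^{5}$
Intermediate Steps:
$\left(-122 - 169 \frac{5 + 2}{6 - 1} \cdot 23\right) - 489845 = \left(-122 - 169 \cdot \frac{7}{5} \cdot 23\right) - 489845 = \left(-122 - \frac{27209}{5}\right) - 489845 = - \frac{27819}{5} - 489845 = - \frac{2477044}{5}$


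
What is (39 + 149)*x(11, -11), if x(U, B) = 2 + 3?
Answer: 940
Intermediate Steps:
x(U, B) = 5
(39 + 149)*x(11, -11) = (39 + 149)*5 = 188*5 = 940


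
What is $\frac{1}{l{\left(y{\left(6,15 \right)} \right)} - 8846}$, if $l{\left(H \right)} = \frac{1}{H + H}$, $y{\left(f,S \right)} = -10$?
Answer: $- \frac{20}{176921} \approx -0.00011304$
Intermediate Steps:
$l{\left(H \right)} = \frac{1}{2 H}$
$\frac{1}{l{\left(y{\left(6,15 \right)} \right)} - 8846} = \frac{1}{\frac{1}{2 \left(-10\right)} - 8846} = \frac{1}{\frac{1}{2} \left(- \frac{1}{10}\right) - 8846} = \frac{1}{- \frac{1}{20} - 8846} = \frac{1}{- \frac{176921}{20}} = - \frac{20}{176921}$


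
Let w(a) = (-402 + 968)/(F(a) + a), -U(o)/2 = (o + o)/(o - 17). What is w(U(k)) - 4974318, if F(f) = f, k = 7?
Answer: -69639037/14 ≈ -4.9742e+6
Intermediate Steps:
U(o) = -4*o/(-17 + o) (U(o) = -2*(o + o)/(o - 17) = -2*2*o/(-17 + o) = -4*o/(-17 + o))
w(a) = 283/a (w(a) = (-402 + 968)/(a + a) = 566/((2*a)) = 566*(1/(2*a)) = 283/a)
w(U(k)) - 4974318 = 283/((-4*7/(-17 + 7))) - 4974318 = 283/((-4*7/(-10))) - 4974318 = 283/((-4*7*(-1/10))) - 4974318 = 283/(14/5) - 4974318 = 283*(5/14) - 4974318 = 1415/14 - 4974318 = -69639037/14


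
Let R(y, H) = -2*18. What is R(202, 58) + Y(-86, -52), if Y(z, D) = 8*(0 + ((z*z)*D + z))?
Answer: -3077460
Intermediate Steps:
Y(z, D) = 8*z + 8*D*z**2 (Y(z, D) = 8*(0 + (z**2*D + z)) = 8*(0 + (D*z**2 + z)) = 8*(0 + (z + D*z**2)) = 8*(z + D*z**2) = 8*z + 8*D*z**2)
R(y, H) = -36
R(202, 58) + Y(-86, -52) = -36 + 8*(-86)*(1 - 52*(-86)) = -36 + 8*(-86)*(1 + 4472) = -36 + 8*(-86)*4473 = -36 - 3077424 = -3077460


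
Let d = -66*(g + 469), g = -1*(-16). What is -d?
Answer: 32010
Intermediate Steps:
g = 16
d = -32010 (d = -66*(16 + 469) = -66*485 = -32010)
-d = -1*(-32010) = 32010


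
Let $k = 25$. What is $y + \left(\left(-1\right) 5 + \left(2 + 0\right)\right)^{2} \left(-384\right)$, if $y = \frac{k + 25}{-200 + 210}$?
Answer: $-3451$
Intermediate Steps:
$y = 5$ ($y = \frac{25 + 25}{-200 + 210} = \frac{50}{10} = 50 \cdot \frac{1}{10} = 5$)
$y + \left(\left(-1\right) 5 + \left(2 + 0\right)\right)^{2} \left(-384\right) = 5 + \left(\left(-1\right) 5 + \left(2 + 0\right)\right)^{2} \left(-384\right) = 5 + \left(-5 + 2\right)^{2} \left(-384\right) = 5 + \left(-3\right)^{2} \left(-384\right) = 5 + 9 \left(-384\right) = 5 - 3456 = -3451$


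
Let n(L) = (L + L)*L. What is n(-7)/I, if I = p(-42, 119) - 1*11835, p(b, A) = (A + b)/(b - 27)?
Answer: -3381/408346 ≈ -0.0082797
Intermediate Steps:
p(b, A) = (A + b)/(-27 + b)
n(L) = 2*L² (n(L) = (2*L)*L = 2*L²)
I = -816692/69 (I = (119 - 42)/(-27 - 42) - 1*11835 = 77/(-69) - 11835 = -1/69*77 - 11835 = -77/69 - 11835 = -816692/69 ≈ -11836.)
n(-7)/I = (2*(-7)²)/(-816692/69) = (2*49)*(-69/816692) = 98*(-69/816692) = -3381/408346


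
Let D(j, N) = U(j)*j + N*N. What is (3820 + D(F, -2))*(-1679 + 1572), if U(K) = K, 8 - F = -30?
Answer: -563676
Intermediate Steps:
F = 38 (F = 8 - 1*(-30) = 8 + 30 = 38)
D(j, N) = N² + j² (D(j, N) = j*j + N*N = j² + N² = N² + j²)
(3820 + D(F, -2))*(-1679 + 1572) = (3820 + ((-2)² + 38²))*(-1679 + 1572) = (3820 + (4 + 1444))*(-107) = (3820 + 1448)*(-107) = 5268*(-107) = -563676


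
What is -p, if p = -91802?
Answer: 91802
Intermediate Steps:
-p = -1*(-91802) = 91802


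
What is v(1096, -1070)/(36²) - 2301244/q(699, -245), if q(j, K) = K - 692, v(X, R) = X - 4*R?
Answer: 62238532/25299 ≈ 2460.1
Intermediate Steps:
v(X, R) = X - 4*R
q(j, K) = -692 + K
v(1096, -1070)/(36²) - 2301244/q(699, -245) = (1096 - 4*(-1070))/(36²) - 2301244/(-692 - 245) = (1096 + 4280)/1296 - 2301244/(-937) = 5376*(1/1296) - 2301244*(-1/937) = 112/27 + 2301244/937 = 62238532/25299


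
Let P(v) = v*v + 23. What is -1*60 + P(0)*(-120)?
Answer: -2820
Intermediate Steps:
P(v) = 23 + v**2 (P(v) = v**2 + 23 = 23 + v**2)
-1*60 + P(0)*(-120) = -1*60 + (23 + 0**2)*(-120) = -60 + (23 + 0)*(-120) = -60 + 23*(-120) = -60 - 2760 = -2820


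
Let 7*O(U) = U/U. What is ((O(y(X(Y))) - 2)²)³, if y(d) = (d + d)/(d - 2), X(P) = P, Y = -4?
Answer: 4826809/117649 ≈ 41.027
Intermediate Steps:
y(d) = 2*d/(-2 + d) (y(d) = (2*d)/(-2 + d) = 2*d/(-2 + d))
O(U) = ⅐ (O(U) = (U/U)/7 = (⅐)*1 = ⅐)
((O(y(X(Y))) - 2)²)³ = ((⅐ - 2)²)³ = ((-13/7)²)³ = (169/49)³ = 4826809/117649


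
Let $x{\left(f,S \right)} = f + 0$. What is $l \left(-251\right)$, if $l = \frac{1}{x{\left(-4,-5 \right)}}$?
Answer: $\frac{251}{4} \approx 62.75$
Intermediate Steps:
$x{\left(f,S \right)} = f$
$l = - \frac{1}{4}$ ($l = \frac{1}{-4} = - \frac{1}{4} \approx -0.25$)
$l \left(-251\right) = \left(- \frac{1}{4}\right) \left(-251\right) = \frac{251}{4}$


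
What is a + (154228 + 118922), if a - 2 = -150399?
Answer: 122753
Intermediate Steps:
a = -150397 (a = 2 - 150399 = -150397)
a + (154228 + 118922) = -150397 + (154228 + 118922) = -150397 + 273150 = 122753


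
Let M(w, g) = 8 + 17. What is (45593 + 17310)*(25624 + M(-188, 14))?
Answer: 1613399047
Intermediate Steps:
M(w, g) = 25
(45593 + 17310)*(25624 + M(-188, 14)) = (45593 + 17310)*(25624 + 25) = 62903*25649 = 1613399047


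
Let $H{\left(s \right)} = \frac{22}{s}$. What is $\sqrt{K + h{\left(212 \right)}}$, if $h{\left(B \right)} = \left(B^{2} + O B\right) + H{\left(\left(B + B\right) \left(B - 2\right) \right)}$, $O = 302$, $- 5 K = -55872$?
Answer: $\frac{\sqrt{59531472404670}}{22260} \approx 346.62$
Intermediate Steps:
$K = \frac{55872}{5}$ ($K = \left(- \frac{1}{5}\right) \left(-55872\right) = \frac{55872}{5} \approx 11174.0$)
$h{\left(B \right)} = B^{2} + 302 B + \frac{11}{B \left(-2 + B\right)}$ ($h{\left(B \right)} = \left(B^{2} + 302 B\right) + \frac{22}{\left(B + B\right) \left(B - 2\right)} = \left(B^{2} + 302 B\right) + \frac{22}{2 B \left(-2 + B\right)} = \left(B^{2} + 302 B\right) + 22 \frac{1}{2 B \left(-2 + B\right)} = \left(B^{2} + 302 B\right) + \frac{11}{B \left(-2 + B\right)} = B^{2} + 302 B + \frac{11}{B \left(-2 + B\right)}$)
$\sqrt{K + h{\left(212 \right)}} = \sqrt{\frac{55872}{5} + \frac{11 + 212^{2} \left(-2 + 212\right) \left(302 + 212\right)}{212 \left(-2 + 212\right)}} = \sqrt{\frac{55872}{5} + \frac{11 + 44944 \cdot 210 \cdot 514}{212 \cdot 210}} = \sqrt{\frac{55872}{5} + \frac{1}{212} \cdot \frac{1}{210} \left(11 + 4851255360\right)} = \sqrt{\frac{55872}{5} + \frac{1}{212} \cdot \frac{1}{210} \cdot 4851255371} = \sqrt{\frac{55872}{5} + \frac{4851255371}{44520}} = \sqrt{\frac{5348739659}{44520}} = \frac{\sqrt{59531472404670}}{22260}$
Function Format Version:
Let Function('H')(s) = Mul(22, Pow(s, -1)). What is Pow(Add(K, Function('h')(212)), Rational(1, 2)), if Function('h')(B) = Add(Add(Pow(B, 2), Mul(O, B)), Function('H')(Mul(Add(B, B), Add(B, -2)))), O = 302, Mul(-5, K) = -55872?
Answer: Mul(Rational(1, 22260), Pow(59531472404670, Rational(1, 2))) ≈ 346.62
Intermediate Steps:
K = Rational(55872, 5) (K = Mul(Rational(-1, 5), -55872) = Rational(55872, 5) ≈ 11174.)
Function('h')(B) = Add(Pow(B, 2), Mul(302, B), Mul(11, Pow(B, -1), Pow(Add(-2, B), -1))) (Function('h')(B) = Add(Add(Pow(B, 2), Mul(302, B)), Mul(22, Pow(Mul(Add(B, B), Add(B, -2)), -1))) = Add(Add(Pow(B, 2), Mul(302, B)), Mul(22, Pow(Mul(Mul(2, B), Add(-2, B)), -1))) = Add(Add(Pow(B, 2), Mul(302, B)), Mul(22, Pow(Mul(2, B, Add(-2, B)), -1))) = Add(Add(Pow(B, 2), Mul(302, B)), Mul(22, Mul(Rational(1, 2), Pow(B, -1), Pow(Add(-2, B), -1)))) = Add(Add(Pow(B, 2), Mul(302, B)), Mul(11, Pow(B, -1), Pow(Add(-2, B), -1))) = Add(Pow(B, 2), Mul(302, B), Mul(11, Pow(B, -1), Pow(Add(-2, B), -1))))
Pow(Add(K, Function('h')(212)), Rational(1, 2)) = Pow(Add(Rational(55872, 5), Mul(Pow(212, -1), Pow(Add(-2, 212), -1), Add(11, Mul(Pow(212, 2), Add(-2, 212), Add(302, 212))))), Rational(1, 2)) = Pow(Add(Rational(55872, 5), Mul(Rational(1, 212), Pow(210, -1), Add(11, Mul(44944, 210, 514)))), Rational(1, 2)) = Pow(Add(Rational(55872, 5), Mul(Rational(1, 212), Rational(1, 210), Add(11, 4851255360))), Rational(1, 2)) = Pow(Add(Rational(55872, 5), Mul(Rational(1, 212), Rational(1, 210), 4851255371)), Rational(1, 2)) = Pow(Add(Rational(55872, 5), Rational(4851255371, 44520)), Rational(1, 2)) = Pow(Rational(5348739659, 44520), Rational(1, 2)) = Mul(Rational(1, 22260), Pow(59531472404670, Rational(1, 2)))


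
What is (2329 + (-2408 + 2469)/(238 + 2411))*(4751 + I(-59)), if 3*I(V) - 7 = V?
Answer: 87614233982/7947 ≈ 1.1025e+7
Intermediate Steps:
I(V) = 7/3 + V/3
(2329 + (-2408 + 2469)/(238 + 2411))*(4751 + I(-59)) = (2329 + (-2408 + 2469)/(238 + 2411))*(4751 + (7/3 + (⅓)*(-59))) = (2329 + 61/2649)*(4751 + (7/3 - 59/3)) = (2329 + 61*(1/2649))*(4751 - 52/3) = (2329 + 61/2649)*(14201/3) = (6169582/2649)*(14201/3) = 87614233982/7947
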